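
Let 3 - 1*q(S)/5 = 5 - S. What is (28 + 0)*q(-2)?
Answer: -560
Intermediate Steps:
q(S) = -10 + 5*S (q(S) = 15 - 5*(5 - S) = 15 + (-25 + 5*S) = -10 + 5*S)
(28 + 0)*q(-2) = (28 + 0)*(-10 + 5*(-2)) = 28*(-10 - 10) = 28*(-20) = -560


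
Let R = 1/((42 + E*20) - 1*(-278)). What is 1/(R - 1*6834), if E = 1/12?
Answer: -965/6594807 ≈ -0.00014633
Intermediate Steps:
E = 1/12 ≈ 0.083333
R = 3/965 (R = 1/((42 + (1/12)*20) - 1*(-278)) = 1/((42 + 5/3) + 278) = 1/(131/3 + 278) = 1/(965/3) = 3/965 ≈ 0.0031088)
1/(R - 1*6834) = 1/(3/965 - 1*6834) = 1/(3/965 - 6834) = 1/(-6594807/965) = -965/6594807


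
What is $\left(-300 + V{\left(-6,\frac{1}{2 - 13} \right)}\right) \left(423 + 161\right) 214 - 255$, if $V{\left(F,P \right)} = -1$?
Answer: $-37618031$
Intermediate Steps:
$\left(-300 + V{\left(-6,\frac{1}{2 - 13} \right)}\right) \left(423 + 161\right) 214 - 255 = \left(-300 - 1\right) \left(423 + 161\right) 214 - 255 = \left(-301\right) 584 \cdot 214 - 255 = \left(-175784\right) 214 - 255 = -37617776 - 255 = -37618031$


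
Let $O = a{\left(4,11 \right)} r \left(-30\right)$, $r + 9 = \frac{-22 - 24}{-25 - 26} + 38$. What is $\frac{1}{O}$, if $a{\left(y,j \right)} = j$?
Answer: $- \frac{17}{167750} \approx -0.00010134$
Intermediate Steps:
$r = \frac{1525}{51}$ ($r = -9 + \left(\frac{-22 - 24}{-25 - 26} + 38\right) = -9 + \left(- \frac{46}{-25 - 26} + 38\right) = -9 + \left(- \frac{46}{-51} + 38\right) = -9 + \left(\left(-46\right) \left(- \frac{1}{51}\right) + 38\right) = -9 + \left(\frac{46}{51} + 38\right) = -9 + \frac{1984}{51} = \frac{1525}{51} \approx 29.902$)
$O = - \frac{167750}{17}$ ($O = 11 \cdot \frac{1525}{51} \left(-30\right) = \frac{16775}{51} \left(-30\right) = - \frac{167750}{17} \approx -9867.6$)
$\frac{1}{O} = \frac{1}{- \frac{167750}{17}} = - \frac{17}{167750}$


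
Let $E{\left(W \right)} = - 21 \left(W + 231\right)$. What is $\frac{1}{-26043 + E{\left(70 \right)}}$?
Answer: $- \frac{1}{32364} \approx -3.0899 \cdot 10^{-5}$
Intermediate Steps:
$E{\left(W \right)} = -4851 - 21 W$ ($E{\left(W \right)} = - 21 \left(231 + W\right) = -4851 - 21 W$)
$\frac{1}{-26043 + E{\left(70 \right)}} = \frac{1}{-26043 - 6321} = \frac{1}{-32364} = - \frac{1}{32364}$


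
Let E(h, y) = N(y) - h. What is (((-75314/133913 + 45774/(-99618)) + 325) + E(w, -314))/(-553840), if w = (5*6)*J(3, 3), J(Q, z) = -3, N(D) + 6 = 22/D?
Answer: -1238150323493/1681107315528368 ≈ -0.00073651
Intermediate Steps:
N(D) = -6 + 22/D
w = -90 (w = (5*6)*(-3) = 30*(-3) = -90)
E(h, y) = -6 - h + 22/y (E(h, y) = (-6 + 22/y) - h = -6 - h + 22/y)
(((-75314/133913 + 45774/(-99618)) + 325) + E(w, -314))/(-553840) = (((-75314/133913 + 45774/(-99618)) + 325) + (-6 - 1*(-90) + 22/(-314)))/(-553840) = (((-75314*1/133913 + 45774*(-1/99618)) + 325) + (-6 + 90 + 22*(-1/314)))*(-1/553840) = (((-75314/133913 - 7629/16603) + 325) + (-6 + 90 - 11/157))*(-1/553840) = ((-2272060619/2223357539 + 325) + 13177/157)*(-1/553840) = (720319139556/2223357539 + 13177/157)*(-1/553840) = (142387287201695/349067133623)*(-1/553840) = -1238150323493/1681107315528368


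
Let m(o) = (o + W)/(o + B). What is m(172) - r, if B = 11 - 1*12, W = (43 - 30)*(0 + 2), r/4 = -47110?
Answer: 3580382/19 ≈ 1.8844e+5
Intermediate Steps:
r = -188440 (r = 4*(-47110) = -188440)
W = 26 (W = 13*2 = 26)
B = -1 (B = 11 - 12 = -1)
m(o) = (26 + o)/(-1 + o) (m(o) = (o + 26)/(o - 1) = (26 + o)/(-1 + o))
m(172) - r = (26 + 172)/(-1 + 172) - 1*(-188440) = 198/171 + 188440 = (1/171)*198 + 188440 = 22/19 + 188440 = 3580382/19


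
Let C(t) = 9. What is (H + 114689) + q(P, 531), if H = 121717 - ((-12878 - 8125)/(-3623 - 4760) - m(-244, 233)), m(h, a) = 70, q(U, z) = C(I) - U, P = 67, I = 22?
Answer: 1981871091/8383 ≈ 2.3642e+5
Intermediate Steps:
q(U, z) = 9 - U
H = 1020919418/8383 (H = 121717 - ((-12878 - 8125)/(-3623 - 4760) - 1*70) = 121717 - (-21003/(-8383) - 70) = 121717 - (-21003*(-1/8383) - 70) = 121717 - (21003/8383 - 70) = 121717 - 1*(-565807/8383) = 121717 + 565807/8383 = 1020919418/8383 ≈ 1.2178e+5)
(H + 114689) + q(P, 531) = (1020919418/8383 + 114689) + (9 - 1*67) = 1982357305/8383 + (9 - 67) = 1982357305/8383 - 58 = 1981871091/8383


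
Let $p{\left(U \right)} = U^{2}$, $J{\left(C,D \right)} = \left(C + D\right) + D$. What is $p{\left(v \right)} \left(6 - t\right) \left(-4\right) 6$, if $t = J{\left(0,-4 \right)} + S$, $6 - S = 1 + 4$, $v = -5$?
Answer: $-7800$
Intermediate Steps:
$J{\left(C,D \right)} = C + 2 D$
$S = 1$ ($S = 6 - \left(1 + 4\right) = 6 - 5 = 1$)
$t = -7$ ($t = \left(0 + 2 \left(-4\right)\right) + 1 = \left(0 - 8\right) + 1 = -8 + 1 = -7$)
$p{\left(v \right)} \left(6 - t\right) \left(-4\right) 6 = \left(-5\right)^{2} \left(6 - -7\right) \left(-4\right) 6 = 25 \left(6 + 7\right) \left(-4\right) 6 = 25 \cdot 13 \left(-4\right) 6 = 25 \left(\left(-52\right) 6\right) = 25 \left(-312\right) = -7800$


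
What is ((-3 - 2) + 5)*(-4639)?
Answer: 0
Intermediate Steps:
((-3 - 2) + 5)*(-4639) = (-5 + 5)*(-4639) = 0*(-4639) = 0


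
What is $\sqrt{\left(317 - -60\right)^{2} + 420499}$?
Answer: $2 \sqrt{140657} \approx 750.08$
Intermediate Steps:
$\sqrt{\left(317 - -60\right)^{2} + 420499} = \sqrt{\left(317 + 60\right)^{2} + 420499} = \sqrt{377^{2} + 420499} = \sqrt{142129 + 420499} = \sqrt{562628} = 2 \sqrt{140657}$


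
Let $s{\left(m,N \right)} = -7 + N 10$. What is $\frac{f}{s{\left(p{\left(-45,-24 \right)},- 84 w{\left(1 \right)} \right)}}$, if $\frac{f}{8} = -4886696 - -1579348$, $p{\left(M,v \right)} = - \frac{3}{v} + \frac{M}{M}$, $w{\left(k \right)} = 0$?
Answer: $\frac{26458784}{7} \approx 3.7798 \cdot 10^{6}$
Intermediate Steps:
$p{\left(M,v \right)} = 1 - \frac{3}{v}$ ($p{\left(M,v \right)} = - \frac{3}{v} + 1 = 1 - \frac{3}{v}$)
$s{\left(m,N \right)} = -7 + 10 N$
$f = -26458784$ ($f = 8 \left(-4886696 - -1579348\right) = 8 \left(-4886696 + 1579348\right) = 8 \left(-3307348\right) = -26458784$)
$\frac{f}{s{\left(p{\left(-45,-24 \right)},- 84 w{\left(1 \right)} \right)}} = - \frac{26458784}{-7 + 10 \left(\left(-84\right) 0\right)} = - \frac{26458784}{-7 + 10 \cdot 0} = - \frac{26458784}{-7 + 0} = - \frac{26458784}{-7} = \left(-26458784\right) \left(- \frac{1}{7}\right) = \frac{26458784}{7}$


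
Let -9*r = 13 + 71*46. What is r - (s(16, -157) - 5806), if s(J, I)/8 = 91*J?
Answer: -18619/3 ≈ -6206.3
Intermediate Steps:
s(J, I) = 728*J (s(J, I) = 8*(91*J) = 728*J)
r = -1093/3 (r = -(13 + 71*46)/9 = -(13 + 3266)/9 = -1/9*3279 = -1093/3 ≈ -364.33)
r - (s(16, -157) - 5806) = -1093/3 - (728*16 - 5806) = -1093/3 - (11648 - 5806) = -1093/3 - 1*5842 = -1093/3 - 5842 = -18619/3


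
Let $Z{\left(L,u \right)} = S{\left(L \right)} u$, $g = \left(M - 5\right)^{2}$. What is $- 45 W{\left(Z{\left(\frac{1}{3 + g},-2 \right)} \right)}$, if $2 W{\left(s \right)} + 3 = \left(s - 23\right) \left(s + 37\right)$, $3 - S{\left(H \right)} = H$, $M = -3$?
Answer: $\frac{91098135}{4489} \approx 20294.0$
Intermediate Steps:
$S{\left(H \right)} = 3 - H$
$g = 64$ ($g = \left(-3 - 5\right)^{2} = \left(-8\right)^{2} = 64$)
$Z{\left(L,u \right)} = u \left(3 - L\right)$ ($Z{\left(L,u \right)} = \left(3 - L\right) u = u \left(3 - L\right)$)
$W{\left(s \right)} = - \frac{3}{2} + \frac{\left(-23 + s\right) \left(37 + s\right)}{2}$ ($W{\left(s \right)} = - \frac{3}{2} + \frac{\left(s - 23\right) \left(s + 37\right)}{2} = - \frac{3}{2} + \frac{\left(-23 + s\right) \left(37 + s\right)}{2}$)
$- 45 W{\left(Z{\left(\frac{1}{3 + g},-2 \right)} \right)} = - 45 \left(-427 + \frac{\left(- 2 \left(3 - \frac{1}{3 + 64}\right)\right)^{2}}{2} + 7 \left(- 2 \left(3 - \frac{1}{3 + 64}\right)\right)\right) = - 45 \left(-427 + \frac{\left(- 2 \left(3 - \frac{1}{67}\right)\right)^{2}}{2} + 7 \left(- 2 \left(3 - \frac{1}{67}\right)\right)\right) = - 45 \left(-427 + \frac{\left(\left(-2\right) \frac{200}{67}\right)^{2}}{2} + 7 \left(\left(-2\right) \frac{200}{67}\right)\right) = - 45 \left(-427 + \frac{\left(- \frac{400}{67}\right)^{2}}{2} + 7 \left(- \frac{400}{67}\right)\right) = - 45 \left(-427 + \frac{1}{2} \cdot \frac{160000}{4489} - \frac{2800}{67}\right) = - 45 \left(-427 + \frac{80000}{4489} - \frac{2800}{67}\right) = \left(-45\right) \left(- \frac{2024403}{4489}\right) = \frac{91098135}{4489}$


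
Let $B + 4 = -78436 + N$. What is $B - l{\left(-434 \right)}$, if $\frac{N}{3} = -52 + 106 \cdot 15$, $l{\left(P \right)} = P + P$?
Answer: $-72958$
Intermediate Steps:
$l{\left(P \right)} = 2 P$
$N = 4614$ ($N = 3 \left(-52 + 106 \cdot 15\right) = 3 \left(-52 + 1590\right) = 3 \cdot 1538 = 4614$)
$B = -73826$ ($B = -4 + \left(-78436 + 4614\right) = -4 - 73822 = -73826$)
$B - l{\left(-434 \right)} = -73826 - 2 \left(-434\right) = -73826 - -868 = -73826 + 868 = -72958$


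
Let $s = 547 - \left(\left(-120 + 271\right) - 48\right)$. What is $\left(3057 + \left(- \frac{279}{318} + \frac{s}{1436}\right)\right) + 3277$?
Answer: $\frac{241012415}{38054} \approx 6333.4$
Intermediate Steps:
$s = 444$ ($s = 547 - \left(151 - 48\right) = 547 - 103 = 444$)
$\left(3057 + \left(- \frac{279}{318} + \frac{s}{1436}\right)\right) + 3277 = \left(3057 + \left(- \frac{279}{318} + \frac{444}{1436}\right)\right) + 3277 = \left(3057 + \left(\left(-279\right) \frac{1}{318} + 444 \cdot \frac{1}{1436}\right)\right) + 3277 = \left(3057 + \left(- \frac{93}{106} + \frac{111}{359}\right)\right) + 3277 = \left(3057 - \frac{21621}{38054}\right) + 3277 = \frac{116309457}{38054} + 3277 = \frac{241012415}{38054}$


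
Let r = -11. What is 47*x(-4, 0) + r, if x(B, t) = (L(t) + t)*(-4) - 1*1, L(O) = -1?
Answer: 130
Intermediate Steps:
x(B, t) = 3 - 4*t (x(B, t) = (-1 + t)*(-4) - 1*1 = (4 - 4*t) - 1 = 3 - 4*t)
47*x(-4, 0) + r = 47*(3 - 4*0) - 11 = 47*(3 + 0) - 11 = 47*3 - 11 = 141 - 11 = 130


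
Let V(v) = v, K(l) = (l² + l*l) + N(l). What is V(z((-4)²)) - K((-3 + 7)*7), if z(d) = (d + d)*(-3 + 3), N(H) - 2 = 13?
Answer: -1583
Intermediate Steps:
N(H) = 15 (N(H) = 2 + 13 = 15)
z(d) = 0 (z(d) = (2*d)*0 = 0)
K(l) = 15 + 2*l² (K(l) = (l² + l*l) + 15 = (l² + l²) + 15 = 2*l² + 15 = 15 + 2*l²)
V(z((-4)²)) - K((-3 + 7)*7) = 0 - (15 + 2*((-3 + 7)*7)²) = 0 - (15 + 2*(4*7)²) = 0 - (15 + 2*28²) = 0 - (15 + 2*784) = 0 - (15 + 1568) = 0 - 1*1583 = 0 - 1583 = -1583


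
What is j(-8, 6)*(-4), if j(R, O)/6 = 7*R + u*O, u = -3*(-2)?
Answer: 480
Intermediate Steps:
u = 6
j(R, O) = 36*O + 42*R (j(R, O) = 6*(7*R + 6*O) = 6*(6*O + 7*R) = 36*O + 42*R)
j(-8, 6)*(-4) = (36*6 + 42*(-8))*(-4) = (216 - 336)*(-4) = -120*(-4) = 480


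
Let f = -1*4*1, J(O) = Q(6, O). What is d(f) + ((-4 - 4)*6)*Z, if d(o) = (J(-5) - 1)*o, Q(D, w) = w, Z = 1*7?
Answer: -312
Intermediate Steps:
Z = 7
J(O) = O
f = -4 (f = -4*1 = -4)
d(o) = -6*o (d(o) = (-5 - 1)*o = -6*o)
d(f) + ((-4 - 4)*6)*Z = -6*(-4) + ((-4 - 4)*6)*7 = 24 - 8*6*7 = 24 - 48*7 = 24 - 336 = -312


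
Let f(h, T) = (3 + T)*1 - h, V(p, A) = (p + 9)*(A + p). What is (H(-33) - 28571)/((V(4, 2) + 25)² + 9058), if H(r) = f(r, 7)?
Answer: -28528/19667 ≈ -1.4506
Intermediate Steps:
V(p, A) = (9 + p)*(A + p)
f(h, T) = 3 + T - h (f(h, T) = (3 + T) - h = 3 + T - h)
H(r) = 10 - r (H(r) = 3 + 7 - r = 10 - r)
(H(-33) - 28571)/((V(4, 2) + 25)² + 9058) = ((10 - 1*(-33)) - 28571)/(((4² + 9*2 + 9*4 + 2*4) + 25)² + 9058) = ((10 + 33) - 28571)/(((16 + 18 + 36 + 8) + 25)² + 9058) = (43 - 28571)/((78 + 25)² + 9058) = -28528/(103² + 9058) = -28528/(10609 + 9058) = -28528/19667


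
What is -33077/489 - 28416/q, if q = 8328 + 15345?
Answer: -265642415/3858699 ≈ -68.843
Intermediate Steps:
q = 23673
-33077/489 - 28416/q = -33077/489 - 28416/23673 = -33077*1/489 - 28416*1/23673 = -33077/489 - 9472/7891 = -265642415/3858699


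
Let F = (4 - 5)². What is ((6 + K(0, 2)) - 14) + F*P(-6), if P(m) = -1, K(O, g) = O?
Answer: -9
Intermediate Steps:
F = 1 (F = (-1)² = 1)
((6 + K(0, 2)) - 14) + F*P(-6) = ((6 + 0) - 14) + 1*(-1) = (6 - 14) - 1 = -8 - 1 = -9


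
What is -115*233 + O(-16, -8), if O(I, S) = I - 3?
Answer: -26814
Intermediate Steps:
O(I, S) = -3 + I
-115*233 + O(-16, -8) = -115*233 + (-3 - 16) = -26795 - 19 = -26814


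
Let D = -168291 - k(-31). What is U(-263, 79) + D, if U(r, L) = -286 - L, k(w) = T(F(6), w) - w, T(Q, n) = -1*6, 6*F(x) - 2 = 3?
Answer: -168681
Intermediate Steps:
F(x) = 5/6 (F(x) = 1/3 + (1/6)*3 = 1/3 + 1/2 = 5/6)
T(Q, n) = -6
k(w) = -6 - w
D = -168316 (D = -168291 - (-6 - 1*(-31)) = -168291 - (-6 + 31) = -168291 - 1*25 = -168291 - 25 = -168316)
U(-263, 79) + D = (-286 - 1*79) - 168316 = (-286 - 79) - 168316 = -365 - 168316 = -168681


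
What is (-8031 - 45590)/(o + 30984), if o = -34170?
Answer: 53621/3186 ≈ 16.830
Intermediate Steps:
(-8031 - 45590)/(o + 30984) = (-8031 - 45590)/(-34170 + 30984) = -53621/(-3186) = -53621*(-1/3186) = 53621/3186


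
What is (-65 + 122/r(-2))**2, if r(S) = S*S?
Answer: 4761/4 ≈ 1190.3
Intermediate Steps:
r(S) = S**2
(-65 + 122/r(-2))**2 = (-65 + 122/((-2)**2))**2 = (-65 + 122/4)**2 = (-65 + 122*(1/4))**2 = (-65 + 61/2)**2 = (-69/2)**2 = 4761/4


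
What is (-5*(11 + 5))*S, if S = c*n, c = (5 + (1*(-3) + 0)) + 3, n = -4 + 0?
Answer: 1600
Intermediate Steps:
n = -4
c = 5 (c = (5 + (-3 + 0)) + 3 = (5 - 3) + 3 = 2 + 3 = 5)
S = -20 (S = 5*(-4) = -20)
(-5*(11 + 5))*S = -5*(11 + 5)*(-20) = -5*16*(-20) = -80*(-20) = 1600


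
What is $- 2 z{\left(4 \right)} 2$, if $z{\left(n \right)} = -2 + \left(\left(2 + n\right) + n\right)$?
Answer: $-32$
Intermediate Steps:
$z{\left(n \right)} = 2 n$ ($z{\left(n \right)} = -2 + \left(2 + 2 n\right) = 2 n$)
$- 2 z{\left(4 \right)} 2 = - 2 \cdot 2 \cdot 4 \cdot 2 = \left(-2\right) 8 \cdot 2 = \left(-16\right) 2 = -32$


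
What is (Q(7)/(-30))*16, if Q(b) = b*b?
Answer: -392/15 ≈ -26.133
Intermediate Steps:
Q(b) = b**2
(Q(7)/(-30))*16 = (7**2/(-30))*16 = (49*(-1/30))*16 = -49/30*16 = -392/15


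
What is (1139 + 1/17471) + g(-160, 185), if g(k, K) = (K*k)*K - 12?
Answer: -95651506182/17471 ≈ -5.4749e+6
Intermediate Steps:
g(k, K) = -12 + k*K² (g(k, K) = k*K² - 12 = -12 + k*K²)
(1139 + 1/17471) + g(-160, 185) = (1139 + 1/17471) + (-12 - 160*185²) = (1139 + 1/17471) + (-12 - 160*34225) = 19899470/17471 + (-12 - 5476000) = 19899470/17471 - 5476012 = -95651506182/17471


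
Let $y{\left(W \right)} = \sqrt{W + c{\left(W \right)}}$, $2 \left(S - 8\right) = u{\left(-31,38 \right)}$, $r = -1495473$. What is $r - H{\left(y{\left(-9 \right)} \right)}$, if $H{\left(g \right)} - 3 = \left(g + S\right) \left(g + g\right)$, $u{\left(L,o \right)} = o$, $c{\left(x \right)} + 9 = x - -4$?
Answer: $-1495430 - 54 i \sqrt{23} \approx -1.4954 \cdot 10^{6} - 258.98 i$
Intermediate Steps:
$c{\left(x \right)} = -5 + x$ ($c{\left(x \right)} = -9 + \left(x - -4\right) = -9 + \left(x + 4\right) = -9 + \left(4 + x\right) = -5 + x$)
$S = 27$ ($S = 8 + \frac{1}{2} \cdot 38 = 8 + 19 = 27$)
$y{\left(W \right)} = \sqrt{-5 + 2 W}$ ($y{\left(W \right)} = \sqrt{W + \left(-5 + W\right)} = \sqrt{-5 + 2 W}$)
$H{\left(g \right)} = 3 + 2 g \left(27 + g\right)$ ($H{\left(g \right)} = 3 + \left(g + 27\right) \left(g + g\right) = 3 + \left(27 + g\right) 2 g = 3 + 2 g \left(27 + g\right)$)
$r - H{\left(y{\left(-9 \right)} \right)} = -1495473 - \left(3 + 2 \left(\sqrt{-5 + 2 \left(-9\right)}\right)^{2} + 54 \sqrt{-5 + 2 \left(-9\right)}\right) = -1495473 - \left(3 + 2 \left(\sqrt{-5 - 18}\right)^{2} + 54 \sqrt{-5 - 18}\right) = -1495473 - \left(3 + 2 \left(\sqrt{-23}\right)^{2} + 54 \sqrt{-23}\right) = -1495473 - \left(3 + 2 \left(i \sqrt{23}\right)^{2} + 54 i \sqrt{23}\right) = -1495473 - \left(3 + 2 \left(-23\right) + 54 i \sqrt{23}\right) = -1495473 - \left(3 - 46 + 54 i \sqrt{23}\right) = -1495473 - \left(-43 + 54 i \sqrt{23}\right) = -1495473 + \left(43 - 54 i \sqrt{23}\right) = -1495430 - 54 i \sqrt{23}$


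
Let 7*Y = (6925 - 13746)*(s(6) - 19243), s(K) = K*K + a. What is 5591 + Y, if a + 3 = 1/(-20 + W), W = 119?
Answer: 12975977332/693 ≈ 1.8724e+7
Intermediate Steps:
a = -296/99 (a = -3 + 1/(-20 + 119) = -3 + 1/99 = -296/99 ≈ -2.9899)
s(K) = -296/99 + K² (s(K) = K*K - 296/99 = K² - 296/99 = -296/99 + K²)
Y = 12972102769/693 (Y = ((6925 - 13746)*((-296/99 + 6²) - 19243))/7 = (-6821*((-296/99 + 36) - 19243))/7 = (-6821*(3268/99 - 19243))/7 = (-6821*(-1901789/99))/7 = (⅐)*(12972102769/99) = 12972102769/693 ≈ 1.8719e+7)
5591 + Y = 5591 + 12972102769/693 = 12975977332/693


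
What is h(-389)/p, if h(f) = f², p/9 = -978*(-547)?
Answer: 151321/4814694 ≈ 0.031429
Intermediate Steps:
p = 4814694 (p = 9*(-978*(-547)) = 9*534966 = 4814694)
h(-389)/p = (-389)²/4814694 = 151321*(1/4814694) = 151321/4814694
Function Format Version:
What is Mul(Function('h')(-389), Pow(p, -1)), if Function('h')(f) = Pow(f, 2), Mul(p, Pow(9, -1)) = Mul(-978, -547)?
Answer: Rational(151321, 4814694) ≈ 0.031429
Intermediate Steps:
p = 4814694 (p = Mul(9, Mul(-978, -547)) = Mul(9, 534966) = 4814694)
Mul(Function('h')(-389), Pow(p, -1)) = Mul(Pow(-389, 2), Pow(4814694, -1)) = Mul(151321, Rational(1, 4814694)) = Rational(151321, 4814694)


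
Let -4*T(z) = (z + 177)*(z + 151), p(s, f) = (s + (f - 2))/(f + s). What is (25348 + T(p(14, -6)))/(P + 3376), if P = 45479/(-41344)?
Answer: 13985254/2536943 ≈ 5.5126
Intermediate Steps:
P = -45479/41344 (P = 45479*(-1/41344) = -45479/41344 ≈ -1.1000)
p(s, f) = (-2 + f + s)/(f + s) (p(s, f) = (s + (-2 + f))/(f + s) = (-2 + f + s)/(f + s))
T(z) = -(151 + z)*(177 + z)/4 (T(z) = -(z + 177)*(z + 151)/4 = -(177 + z)*(151 + z)/4 = -(151 + z)*(177 + z)/4)
(25348 + T(p(14, -6)))/(P + 3376) = (25348 + (-26727/4 - 82*(-2 - 6 + 14)/(-6 + 14) - (-2 - 6 + 14)**2/(-6 + 14)**2/4))/(-45479/41344 + 3376) = (25348 + (-26727/4 - 82*6/8 - (6/8)**2/4))/(139531865/41344) = (25348 + (-26727/4 - 41*6/4 - ((1/8)*6)**2/4))*(41344/139531865) = (25348 + (-26727/4 - 82*3/4 - (3/4)**2/4))*(41344/139531865) = (25348 + (-26727/4 - 123/2 - 1/4*9/16))*(41344/139531865) = (25348 + (-26727/4 - 123/2 - 9/64))*(41344/139531865) = (25348 - 431577/64)*(41344/139531865) = (1190695/64)*(41344/139531865) = 13985254/2536943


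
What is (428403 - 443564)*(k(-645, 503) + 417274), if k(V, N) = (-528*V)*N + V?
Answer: -2603421282749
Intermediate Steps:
k(V, N) = V - 528*N*V (k(V, N) = -528*N*V + V = V - 528*N*V)
(428403 - 443564)*(k(-645, 503) + 417274) = (428403 - 443564)*(-645*(1 - 528*503) + 417274) = -15161*(-645*(1 - 265584) + 417274) = -15161*(-645*(-265583) + 417274) = -15161*(171301035 + 417274) = -15161*171718309 = -2603421282749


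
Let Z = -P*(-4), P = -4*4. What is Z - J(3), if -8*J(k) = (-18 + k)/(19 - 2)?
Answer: -8719/136 ≈ -64.110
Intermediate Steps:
J(k) = 9/68 - k/136 (J(k) = -(-18 + k)/(8*(19 - 2)) = -(-18 + k)/(8*17) = -(-18/17 + k/17)/8 = 9/68 - k/136)
P = -16
Z = -64 (Z = -1*(-16)*(-4) = 16*(-4) = -64)
Z - J(3) = -64 - (9/68 - 1/136*3) = -64 - (9/68 - 3/136) = -64 - 1*15/136 = -64 - 15/136 = -8719/136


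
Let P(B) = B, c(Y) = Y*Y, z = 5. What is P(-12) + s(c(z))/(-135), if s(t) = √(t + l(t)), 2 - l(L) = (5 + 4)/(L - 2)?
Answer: -12 - 2*√391/1035 ≈ -12.038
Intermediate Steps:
l(L) = 2 - 9/(-2 + L) (l(L) = 2 - (5 + 4)/(L - 2) = 2 - 9/(-2 + L))
c(Y) = Y²
s(t) = √(t + (-13 + 2*t)/(-2 + t))
P(-12) + s(c(z))/(-135) = -12 + √((-13 + (5²)²)/(-2 + 5²))/(-135) = -12 + √((-13 + 25²)/(-2 + 25))*(-1/135) = -12 + √((-13 + 625)/23)*(-1/135) = -12 + √((1/23)*612)*(-1/135) = -12 + √(612/23)*(-1/135) = -12 + (6*√391/23)*(-1/135) = -12 - 2*√391/1035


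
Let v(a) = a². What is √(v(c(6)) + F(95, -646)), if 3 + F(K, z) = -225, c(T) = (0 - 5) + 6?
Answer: I*√227 ≈ 15.067*I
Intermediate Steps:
c(T) = 1 (c(T) = -5 + 6 = 1)
F(K, z) = -228 (F(K, z) = -3 - 225 = -228)
√(v(c(6)) + F(95, -646)) = √(1² - 228) = √(1 - 228) = √(-227) = I*√227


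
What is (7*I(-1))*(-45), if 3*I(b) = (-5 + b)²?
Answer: -3780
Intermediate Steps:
I(b) = (-5 + b)²/3
(7*I(-1))*(-45) = (7*((-5 - 1)²/3))*(-45) = (7*((⅓)*(-6)²))*(-45) = (7*((⅓)*36))*(-45) = (7*12)*(-45) = 84*(-45) = -3780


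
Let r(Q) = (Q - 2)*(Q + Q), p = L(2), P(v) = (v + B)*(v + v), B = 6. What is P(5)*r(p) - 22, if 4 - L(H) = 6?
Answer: 1738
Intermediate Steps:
L(H) = -2 (L(H) = 4 - 1*6 = 4 - 6 = -2)
P(v) = 2*v*(6 + v) (P(v) = (v + 6)*(v + v) = (6 + v)*(2*v) = 2*v*(6 + v))
p = -2
r(Q) = 2*Q*(-2 + Q) (r(Q) = (-2 + Q)*(2*Q) = 2*Q*(-2 + Q))
P(5)*r(p) - 22 = (2*5*(6 + 5))*(2*(-2)*(-2 - 2)) - 22 = (2*5*11)*(2*(-2)*(-4)) - 22 = 110*16 - 22 = 1760 - 22 = 1738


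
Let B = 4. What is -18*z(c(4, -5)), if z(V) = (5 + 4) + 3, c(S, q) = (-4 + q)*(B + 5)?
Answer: -216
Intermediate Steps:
c(S, q) = -36 + 9*q (c(S, q) = (-4 + q)*(4 + 5) = (-4 + q)*9 = -36 + 9*q)
z(V) = 12 (z(V) = 9 + 3 = 12)
-18*z(c(4, -5)) = -18*12 = -216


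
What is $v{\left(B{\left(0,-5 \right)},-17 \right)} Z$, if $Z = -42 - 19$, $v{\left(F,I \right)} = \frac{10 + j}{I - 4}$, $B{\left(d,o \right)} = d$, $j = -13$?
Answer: $- \frac{61}{7} \approx -8.7143$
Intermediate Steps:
$v{\left(F,I \right)} = - \frac{3}{-4 + I}$ ($v{\left(F,I \right)} = \frac{10 - 13}{I - 4} = - \frac{3}{-4 + I}$)
$Z = -61$
$v{\left(B{\left(0,-5 \right)},-17 \right)} Z = - \frac{3}{-4 - 17} \left(-61\right) = - \frac{3}{-21} \left(-61\right) = \left(-3\right) \left(- \frac{1}{21}\right) \left(-61\right) = \frac{1}{7} \left(-61\right) = - \frac{61}{7}$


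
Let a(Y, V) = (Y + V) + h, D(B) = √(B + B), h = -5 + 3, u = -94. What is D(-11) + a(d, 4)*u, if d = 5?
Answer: -658 + I*√22 ≈ -658.0 + 4.6904*I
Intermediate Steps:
h = -2
D(B) = √2*√B (D(B) = √(2*B) = √2*√B)
a(Y, V) = -2 + V + Y (a(Y, V) = (Y + V) - 2 = (V + Y) - 2 = -2 + V + Y)
D(-11) + a(d, 4)*u = √2*√(-11) + (-2 + 4 + 5)*(-94) = √2*(I*√11) + 7*(-94) = I*√22 - 658 = -658 + I*√22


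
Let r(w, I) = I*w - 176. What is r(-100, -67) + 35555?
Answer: 42079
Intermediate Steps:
r(w, I) = -176 + I*w
r(-100, -67) + 35555 = (-176 - 67*(-100)) + 35555 = (-176 + 6700) + 35555 = 6524 + 35555 = 42079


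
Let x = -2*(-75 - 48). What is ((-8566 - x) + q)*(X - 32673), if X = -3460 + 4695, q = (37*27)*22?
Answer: -413912708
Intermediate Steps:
x = 246 (x = -2*(-123) = 246)
q = 21978 (q = 999*22 = 21978)
X = 1235
((-8566 - x) + q)*(X - 32673) = ((-8566 - 1*246) + 21978)*(1235 - 32673) = ((-8566 - 246) + 21978)*(-31438) = (-8812 + 21978)*(-31438) = 13166*(-31438) = -413912708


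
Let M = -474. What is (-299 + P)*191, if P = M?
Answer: -147643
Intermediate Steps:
P = -474
(-299 + P)*191 = (-299 - 474)*191 = -773*191 = -147643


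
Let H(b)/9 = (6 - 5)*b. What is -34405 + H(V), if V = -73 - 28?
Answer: -35314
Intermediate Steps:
V = -101
H(b) = 9*b (H(b) = 9*((6 - 5)*b) = 9*(1*b) = 9*b)
-34405 + H(V) = -34405 + 9*(-101) = -34405 - 909 = -35314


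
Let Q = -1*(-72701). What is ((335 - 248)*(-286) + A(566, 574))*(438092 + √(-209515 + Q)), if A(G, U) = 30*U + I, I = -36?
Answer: -3372432216 - 7698*I*√136814 ≈ -3.3724e+9 - 2.8474e+6*I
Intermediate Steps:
Q = 72701
A(G, U) = -36 + 30*U (A(G, U) = 30*U - 36 = -36 + 30*U)
((335 - 248)*(-286) + A(566, 574))*(438092 + √(-209515 + Q)) = ((335 - 248)*(-286) + (-36 + 30*574))*(438092 + √(-209515 + 72701)) = (87*(-286) + (-36 + 17220))*(438092 + √(-136814)) = (-24882 + 17184)*(438092 + I*√136814) = -7698*(438092 + I*√136814) = -3372432216 - 7698*I*√136814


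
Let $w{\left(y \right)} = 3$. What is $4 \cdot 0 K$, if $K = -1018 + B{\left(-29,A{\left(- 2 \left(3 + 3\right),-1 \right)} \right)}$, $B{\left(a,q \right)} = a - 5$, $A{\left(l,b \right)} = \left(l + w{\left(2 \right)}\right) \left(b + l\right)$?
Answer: $0$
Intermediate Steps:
$A{\left(l,b \right)} = \left(3 + l\right) \left(b + l\right)$ ($A{\left(l,b \right)} = \left(l + 3\right) \left(b + l\right) = \left(3 + l\right) \left(b + l\right)$)
$B{\left(a,q \right)} = -5 + a$
$K = -1052$ ($K = -1018 - 34 = -1052$)
$4 \cdot 0 K = 4 \cdot 0 \left(-1052\right) = 0 \left(-1052\right) = 0$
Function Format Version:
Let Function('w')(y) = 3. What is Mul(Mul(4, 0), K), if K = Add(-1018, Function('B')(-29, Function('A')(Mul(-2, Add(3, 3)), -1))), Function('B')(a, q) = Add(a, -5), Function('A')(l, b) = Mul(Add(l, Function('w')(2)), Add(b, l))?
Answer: 0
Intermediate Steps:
Function('A')(l, b) = Mul(Add(3, l), Add(b, l)) (Function('A')(l, b) = Mul(Add(l, 3), Add(b, l)) = Mul(Add(3, l), Add(b, l)))
Function('B')(a, q) = Add(-5, a)
K = -1052 (K = Add(-1018, Add(-5, -29)) = Add(-1018, -34) = -1052)
Mul(Mul(4, 0), K) = Mul(Mul(4, 0), -1052) = Mul(0, -1052) = 0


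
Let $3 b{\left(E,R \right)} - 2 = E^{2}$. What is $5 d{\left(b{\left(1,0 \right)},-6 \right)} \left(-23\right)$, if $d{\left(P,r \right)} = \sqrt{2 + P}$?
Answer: $- 115 \sqrt{3} \approx -199.19$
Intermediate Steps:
$b{\left(E,R \right)} = \frac{2}{3} + \frac{E^{2}}{3}$
$5 d{\left(b{\left(1,0 \right)},-6 \right)} \left(-23\right) = 5 \sqrt{2 + \left(\frac{2}{3} + \frac{1^{2}}{3}\right)} \left(-23\right) = 5 \sqrt{2 + \left(\frac{2}{3} + \frac{1}{3} \cdot 1\right)} \left(-23\right) = 5 \sqrt{2 + \left(\frac{2}{3} + \frac{1}{3}\right)} \left(-23\right) = 5 \sqrt{2 + 1} \left(-23\right) = 5 \sqrt{3} \left(-23\right) = - 115 \sqrt{3}$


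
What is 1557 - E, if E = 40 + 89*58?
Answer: -3645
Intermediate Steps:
E = 5202 (E = 40 + 5162 = 5202)
1557 - E = 1557 - 1*5202 = 1557 - 5202 = -3645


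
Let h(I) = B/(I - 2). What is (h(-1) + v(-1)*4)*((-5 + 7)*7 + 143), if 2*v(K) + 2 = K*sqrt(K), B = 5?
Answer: -2669/3 - 314*I ≈ -889.67 - 314.0*I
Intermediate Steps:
h(I) = 5/(-2 + I) (h(I) = 5/(I - 2) = 5/(-2 + I))
v(K) = -1 + K**(3/2)/2 (v(K) = -1 + (K*sqrt(K))/2 = -1 + K**(3/2)/2)
(h(-1) + v(-1)*4)*((-5 + 7)*7 + 143) = (5/(-2 - 1) + (-1 + (-1)**(3/2)/2)*4)*((-5 + 7)*7 + 143) = (5/(-3) + (-1 + (-I)/2)*4)*(2*7 + 143) = (5*(-1/3) + (-1 - I/2)*4)*(14 + 143) = (-5/3 + (-4 - 2*I))*157 = (-17/3 - 2*I)*157 = -2669/3 - 314*I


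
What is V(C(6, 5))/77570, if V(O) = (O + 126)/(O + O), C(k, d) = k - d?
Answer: 127/155140 ≈ 0.00081862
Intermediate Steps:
V(O) = (126 + O)/(2*O) (V(O) = (126 + O)/((2*O)) = (126 + O)*(1/(2*O)) = (126 + O)/(2*O))
V(C(6, 5))/77570 = ((126 + (6 - 1*5))/(2*(6 - 1*5)))/77570 = ((126 + (6 - 5))/(2*(6 - 5)))*(1/77570) = ((1/2)*(126 + 1)/1)*(1/77570) = ((1/2)*1*127)*(1/77570) = (127/2)*(1/77570) = 127/155140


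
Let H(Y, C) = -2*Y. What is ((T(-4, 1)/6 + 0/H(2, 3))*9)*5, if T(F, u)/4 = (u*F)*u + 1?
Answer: -90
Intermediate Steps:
T(F, u) = 4 + 4*F*u² (T(F, u) = 4*((u*F)*u + 1) = 4*((F*u)*u + 1) = 4*(F*u² + 1) = 4*(1 + F*u²) = 4 + 4*F*u²)
((T(-4, 1)/6 + 0/H(2, 3))*9)*5 = (((4 + 4*(-4)*1²)/6 + 0/((-2*2)))*9)*5 = (((4 + 4*(-4)*1)*(⅙) + 0/(-4))*9)*5 = (((4 - 16)*(⅙) + 0*(-¼))*9)*5 = ((-12*⅙ + 0)*9)*5 = ((-2 + 0)*9)*5 = -2*9*5 = -18*5 = -90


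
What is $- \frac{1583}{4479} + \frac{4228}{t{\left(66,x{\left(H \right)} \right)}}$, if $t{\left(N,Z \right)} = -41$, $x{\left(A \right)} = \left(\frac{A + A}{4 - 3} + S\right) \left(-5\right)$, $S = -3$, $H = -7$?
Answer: $- \frac{19002115}{183639} \approx -103.48$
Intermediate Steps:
$x{\left(A \right)} = 15 - 10 A$ ($x{\left(A \right)} = \left(\frac{A + A}{4 - 3} - 3\right) \left(-5\right) = \left(\frac{2 A}{1} - 3\right) \left(-5\right) = \left(2 A 1 - 3\right) \left(-5\right) = \left(2 A - 3\right) \left(-5\right) = \left(-3 + 2 A\right) \left(-5\right) = 15 - 10 A$)
$- \frac{1583}{4479} + \frac{4228}{t{\left(66,x{\left(H \right)} \right)}} = - \frac{1583}{4479} + \frac{4228}{-41} = \left(-1583\right) \frac{1}{4479} + 4228 \left(- \frac{1}{41}\right) = - \frac{1583}{4479} - \frac{4228}{41} = - \frac{19002115}{183639}$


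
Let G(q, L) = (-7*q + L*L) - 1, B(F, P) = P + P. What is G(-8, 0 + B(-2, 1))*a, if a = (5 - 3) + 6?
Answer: 472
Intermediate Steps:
B(F, P) = 2*P
a = 8 (a = 2 + 6 = 8)
G(q, L) = -1 + L² - 7*q (G(q, L) = (-7*q + L²) - 1 = (L² - 7*q) - 1 = -1 + L² - 7*q)
G(-8, 0 + B(-2, 1))*a = (-1 + (0 + 2*1)² - 7*(-8))*8 = (-1 + (0 + 2)² + 56)*8 = (-1 + 2² + 56)*8 = (-1 + 4 + 56)*8 = 59*8 = 472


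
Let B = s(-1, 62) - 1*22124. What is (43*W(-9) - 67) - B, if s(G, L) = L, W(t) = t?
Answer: 21608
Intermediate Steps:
B = -22062 (B = 62 - 1*22124 = 62 - 22124 = -22062)
(43*W(-9) - 67) - B = (43*(-9) - 67) - 1*(-22062) = (-387 - 67) + 22062 = -454 + 22062 = 21608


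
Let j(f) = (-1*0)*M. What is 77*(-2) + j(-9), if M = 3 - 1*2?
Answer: -154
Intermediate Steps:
M = 1 (M = 3 - 2 = 1)
j(f) = 0 (j(f) = -1*0*1 = 0*1 = 0)
77*(-2) + j(-9) = 77*(-2) + 0 = -154 + 0 = -154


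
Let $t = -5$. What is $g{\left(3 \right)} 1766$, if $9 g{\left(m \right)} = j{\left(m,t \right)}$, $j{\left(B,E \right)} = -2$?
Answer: $- \frac{3532}{9} \approx -392.44$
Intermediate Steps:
$g{\left(m \right)} = - \frac{2}{9}$ ($g{\left(m \right)} = \frac{1}{9} \left(-2\right) = - \frac{2}{9}$)
$g{\left(3 \right)} 1766 = \left(- \frac{2}{9}\right) 1766 = - \frac{3532}{9}$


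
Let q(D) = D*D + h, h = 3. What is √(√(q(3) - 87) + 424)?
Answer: √(424 + 5*I*√3) ≈ 20.592 + 0.2103*I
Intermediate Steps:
q(D) = 3 + D² (q(D) = D*D + 3 = D² + 3 = 3 + D²)
√(√(q(3) - 87) + 424) = √(√((3 + 3²) - 87) + 424) = √(√((3 + 9) - 87) + 424) = √(√(12 - 87) + 424) = √(√(-75) + 424) = √(5*I*√3 + 424) = √(424 + 5*I*√3)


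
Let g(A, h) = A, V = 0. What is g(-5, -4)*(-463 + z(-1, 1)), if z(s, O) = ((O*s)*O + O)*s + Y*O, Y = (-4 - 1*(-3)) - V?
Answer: 2320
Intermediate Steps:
Y = -1 (Y = (-4 - 1*(-3)) - 1*0 = (-4 + 3) + 0 = -1 + 0 = -1)
z(s, O) = -O + s*(O + s*O²) (z(s, O) = ((O*s)*O + O)*s - O = (s*O² + O)*s - O = (O + s*O²)*s - O = s*(O + s*O²) - O = -O + s*(O + s*O²))
g(-5, -4)*(-463 + z(-1, 1)) = -5*(-463 + 1*(-1 - 1 + 1*(-1)²)) = -5*(-463 + 1*(-1 - 1 + 1*1)) = -5*(-463 + 1*(-1 - 1 + 1)) = -5*(-463 + 1*(-1)) = -5*(-463 - 1) = -5*(-464) = 2320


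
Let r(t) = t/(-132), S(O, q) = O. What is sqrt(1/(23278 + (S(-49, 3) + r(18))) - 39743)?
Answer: I*sqrt(10379153547552405)/511035 ≈ 199.36*I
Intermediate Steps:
r(t) = -t/132 (r(t) = t*(-1/132) = -t/132)
sqrt(1/(23278 + (S(-49, 3) + r(18))) - 39743) = sqrt(1/(23278 + (-49 - 1/132*18)) - 39743) = sqrt(1/(23278 + (-49 - 3/22)) - 39743) = sqrt(1/(23278 - 1081/22) - 39743) = sqrt(1/(511035/22) - 39743) = sqrt(22/511035 - 39743) = sqrt(-20310063983/511035) = I*sqrt(10379153547552405)/511035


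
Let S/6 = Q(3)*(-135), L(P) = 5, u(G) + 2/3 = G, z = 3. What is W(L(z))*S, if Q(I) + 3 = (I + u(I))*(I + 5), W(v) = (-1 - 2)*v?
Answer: 481950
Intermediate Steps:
u(G) = -2/3 + G
W(v) = -3*v
Q(I) = -3 + (5 + I)*(-2/3 + 2*I) (Q(I) = -3 + (I + (-2/3 + I))*(I + 5) = -3 + (-2/3 + 2*I)*(5 + I) = -3 + (5 + I)*(-2/3 + 2*I))
S = -32130 (S = 6*((-19/3 + 2*3**2 + (28/3)*3)*(-135)) = 6*((-19/3 + 2*9 + 28)*(-135)) = 6*((-19/3 + 18 + 28)*(-135)) = 6*((119/3)*(-135)) = 6*(-5355) = -32130)
W(L(z))*S = -3*5*(-32130) = -15*(-32130) = 481950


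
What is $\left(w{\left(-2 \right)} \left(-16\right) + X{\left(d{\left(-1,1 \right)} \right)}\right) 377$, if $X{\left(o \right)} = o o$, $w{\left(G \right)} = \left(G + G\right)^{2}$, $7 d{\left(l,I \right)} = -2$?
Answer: $- \frac{4727580}{49} \approx -96481.0$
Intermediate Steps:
$d{\left(l,I \right)} = - \frac{2}{7}$ ($d{\left(l,I \right)} = \frac{1}{7} \left(-2\right) = - \frac{2}{7}$)
$w{\left(G \right)} = 4 G^{2}$ ($w{\left(G \right)} = \left(2 G\right)^{2} = 4 G^{2}$)
$X{\left(o \right)} = o^{2}$
$\left(w{\left(-2 \right)} \left(-16\right) + X{\left(d{\left(-1,1 \right)} \right)}\right) 377 = \left(4 \left(-2\right)^{2} \left(-16\right) + \left(- \frac{2}{7}\right)^{2}\right) 377 = \left(4 \cdot 4 \left(-16\right) + \frac{4}{49}\right) 377 = \left(16 \left(-16\right) + \frac{4}{49}\right) 377 = \left(-256 + \frac{4}{49}\right) 377 = \left(- \frac{12540}{49}\right) 377 = - \frac{4727580}{49}$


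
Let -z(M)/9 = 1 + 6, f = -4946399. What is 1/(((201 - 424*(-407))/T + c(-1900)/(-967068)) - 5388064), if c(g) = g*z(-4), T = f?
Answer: -132875116337/715939651919071890 ≈ -1.8560e-7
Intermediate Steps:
z(M) = -63 (z(M) = -9*(1 + 6) = -9*7 = -63)
T = -4946399
c(g) = -63*g (c(g) = g*(-63) = -63*g)
1/(((201 - 424*(-407))/T + c(-1900)/(-967068)) - 5388064) = 1/(((201 - 424*(-407))/(-4946399) - 63*(-1900)/(-967068)) - 5388064) = 1/(((201 + 172568)*(-1/4946399) + 119700*(-1/967068)) - 5388064) = 1/((172769*(-1/4946399) - 3325/26863) - 5388064) = 1/((-172769/4946399 - 3325/26863) - 5388064) = 1/(-21087870322/132875116337 - 5388064) = 1/(-715939651919071890/132875116337) = -132875116337/715939651919071890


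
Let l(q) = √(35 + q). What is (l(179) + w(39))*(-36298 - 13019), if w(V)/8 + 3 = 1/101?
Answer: 119149872/101 - 49317*√214 ≈ 4.5826e+5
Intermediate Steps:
w(V) = -2416/101 (w(V) = -24 + 8/101 = -2416/101)
(l(179) + w(39))*(-36298 - 13019) = (√(35 + 179) - 2416/101)*(-36298 - 13019) = (√214 - 2416/101)*(-49317) = (-2416/101 + √214)*(-49317) = 119149872/101 - 49317*√214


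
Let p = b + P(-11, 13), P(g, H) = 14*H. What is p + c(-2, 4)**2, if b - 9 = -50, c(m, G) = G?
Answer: 157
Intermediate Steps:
b = -41 (b = 9 - 50 = -41)
p = 141 (p = -41 + 14*13 = -41 + 182 = 141)
p + c(-2, 4)**2 = 141 + 4**2 = 141 + 16 = 157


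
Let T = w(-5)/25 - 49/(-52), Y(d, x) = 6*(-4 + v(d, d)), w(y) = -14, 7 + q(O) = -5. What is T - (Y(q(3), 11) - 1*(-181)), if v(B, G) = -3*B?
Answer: -484403/1300 ≈ -372.62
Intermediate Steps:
q(O) = -12 (q(O) = -7 - 5 = -12)
Y(d, x) = -24 - 18*d (Y(d, x) = 6*(-4 - 3*d) = -24 - 18*d)
T = 497/1300 (T = -14/25 - 49/(-52) = -14*1/25 - 49*(-1/52) = -14/25 + 49/52 = 497/1300 ≈ 0.38231)
T - (Y(q(3), 11) - 1*(-181)) = 497/1300 - ((-24 - 18*(-12)) - 1*(-181)) = 497/1300 - ((-24 + 216) + 181) = 497/1300 - (192 + 181) = 497/1300 - 1*373 = 497/1300 - 373 = -484403/1300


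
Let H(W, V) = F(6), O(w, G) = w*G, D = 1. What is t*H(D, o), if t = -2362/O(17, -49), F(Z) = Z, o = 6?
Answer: 14172/833 ≈ 17.013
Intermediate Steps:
O(w, G) = G*w
H(W, V) = 6
t = 2362/833 (t = -2362/((-49*17)) = -2362/(-833) = -2362*(-1/833) = 2362/833 ≈ 2.8355)
t*H(D, o) = (2362/833)*6 = 14172/833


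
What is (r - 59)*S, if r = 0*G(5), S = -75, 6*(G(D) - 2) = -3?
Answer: 4425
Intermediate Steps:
G(D) = 3/2 (G(D) = 2 + (⅙)*(-3) = 2 - ½ = 3/2)
r = 0 (r = 0*(3/2) = 0)
(r - 59)*S = (0 - 59)*(-75) = -59*(-75) = 4425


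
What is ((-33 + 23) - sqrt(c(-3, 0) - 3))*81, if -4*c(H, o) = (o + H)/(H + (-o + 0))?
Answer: -810 - 81*I*sqrt(13)/2 ≈ -810.0 - 146.02*I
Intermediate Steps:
c(H, o) = -(H + o)/(4*(H - o)) (c(H, o) = -(o + H)/(4*(H + (-o + 0))) = -(H + o)/(4*(H - o)))
((-33 + 23) - sqrt(c(-3, 0) - 3))*81 = ((-33 + 23) - sqrt((-3 + 0)/(4*(0 - 1*(-3))) - 3))*81 = (-10 - sqrt((1/4)*(-3)/(0 + 3) - 3))*81 = (-10 - sqrt((1/4)*(-3)/3 - 3))*81 = (-10 - sqrt((1/4)*(1/3)*(-3) - 3))*81 = (-10 - sqrt(-1/4 - 3))*81 = (-10 - sqrt(-13/4))*81 = (-10 - I*sqrt(13)/2)*81 = -810 - 81*I*sqrt(13)/2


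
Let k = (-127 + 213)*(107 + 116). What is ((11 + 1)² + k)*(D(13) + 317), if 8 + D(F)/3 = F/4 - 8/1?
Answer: 10772015/2 ≈ 5.3860e+6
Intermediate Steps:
D(F) = -48 + 3*F/4 (D(F) = -24 + 3*(F/4 - 8/1) = -24 + 3*(F*(¼) - 8*1) = -24 + 3*(F/4 - 8) = -24 + 3*(-8 + F/4) = -24 + (-24 + 3*F/4) = -48 + 3*F/4)
k = 19178 (k = 86*223 = 19178)
((11 + 1)² + k)*(D(13) + 317) = ((11 + 1)² + 19178)*((-48 + (¾)*13) + 317) = (12² + 19178)*((-48 + 39/4) + 317) = (144 + 19178)*(-153/4 + 317) = 19322*(1115/4) = 10772015/2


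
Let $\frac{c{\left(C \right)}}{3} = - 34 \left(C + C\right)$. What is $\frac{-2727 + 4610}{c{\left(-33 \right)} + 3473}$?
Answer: $\frac{1883}{10205} \approx 0.18452$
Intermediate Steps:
$c{\left(C \right)} = - 204 C$ ($c{\left(C \right)} = 3 \left(- 34 \left(C + C\right)\right) = 3 \left(- 34 \cdot 2 C\right) = 3 \left(- 68 C\right) = - 204 C$)
$\frac{-2727 + 4610}{c{\left(-33 \right)} + 3473} = \frac{-2727 + 4610}{\left(-204\right) \left(-33\right) + 3473} = \frac{1883}{6732 + 3473} = \frac{1883}{10205}$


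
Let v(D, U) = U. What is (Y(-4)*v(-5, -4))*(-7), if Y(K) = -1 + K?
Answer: -140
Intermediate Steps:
(Y(-4)*v(-5, -4))*(-7) = ((-1 - 4)*(-4))*(-7) = -5*(-4)*(-7) = 20*(-7) = -140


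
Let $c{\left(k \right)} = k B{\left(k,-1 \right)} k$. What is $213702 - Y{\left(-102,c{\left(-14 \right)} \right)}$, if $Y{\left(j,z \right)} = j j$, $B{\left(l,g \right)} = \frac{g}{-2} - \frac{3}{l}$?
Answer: $203298$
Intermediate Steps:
$B{\left(l,g \right)} = - \frac{3}{l} - \frac{g}{2}$ ($B{\left(l,g \right)} = g \left(- \frac{1}{2}\right) - \frac{3}{l} = - \frac{g}{2} - \frac{3}{l} = - \frac{3}{l} - \frac{g}{2}$)
$c{\left(k \right)} = k^{2} \left(\frac{1}{2} - \frac{3}{k}\right)$ ($c{\left(k \right)} = k \left(- \frac{3}{k} - - \frac{1}{2}\right) k = k \left(- \frac{3}{k} + \frac{1}{2}\right) k = k \left(\frac{1}{2} - \frac{3}{k}\right) k = k^{2} \left(\frac{1}{2} - \frac{3}{k}\right)$)
$Y{\left(j,z \right)} = j^{2}$
$213702 - Y{\left(-102,c{\left(-14 \right)} \right)} = 213702 - \left(-102\right)^{2} = 213702 - 10404 = 203298$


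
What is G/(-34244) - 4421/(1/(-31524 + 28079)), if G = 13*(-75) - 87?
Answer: 260773967621/17122 ≈ 1.5230e+7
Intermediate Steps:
G = -1062 (G = -975 - 87 = -1062)
G/(-34244) - 4421/(1/(-31524 + 28079)) = -1062/(-34244) - 4421/(1/(-31524 + 28079)) = -1062*(-1/34244) - 4421/(1/(-3445)) = 531/17122 - 4421/(-1/3445) = 531/17122 - 4421*(-3445) = 531/17122 + 15230345 = 260773967621/17122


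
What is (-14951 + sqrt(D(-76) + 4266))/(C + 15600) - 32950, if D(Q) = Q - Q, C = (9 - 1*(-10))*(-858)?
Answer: -23115949/702 - sqrt(474)/234 ≈ -32929.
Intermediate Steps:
C = -16302 (C = (9 + 10)*(-858) = 19*(-858) = -16302)
D(Q) = 0
(-14951 + sqrt(D(-76) + 4266))/(C + 15600) - 32950 = (-14951 + sqrt(0 + 4266))/(-16302 + 15600) - 32950 = (-14951 + sqrt(4266))/(-702) - 32950 = (-14951 + 3*sqrt(474))*(-1/702) - 32950 = (14951/702 - sqrt(474)/234) - 32950 = -23115949/702 - sqrt(474)/234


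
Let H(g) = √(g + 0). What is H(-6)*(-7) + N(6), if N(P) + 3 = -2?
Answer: -5 - 7*I*√6 ≈ -5.0 - 17.146*I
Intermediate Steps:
H(g) = √g
N(P) = -5 (N(P) = -3 - 2 = -5)
H(-6)*(-7) + N(6) = √(-6)*(-7) - 5 = (I*√6)*(-7) - 5 = -7*I*√6 - 5 = -5 - 7*I*√6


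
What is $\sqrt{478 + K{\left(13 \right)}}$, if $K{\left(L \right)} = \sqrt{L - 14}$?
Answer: $\sqrt{478 + i} \approx 21.863 + 0.0229 i$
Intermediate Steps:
$K{\left(L \right)} = \sqrt{-14 + L}$
$\sqrt{478 + K{\left(13 \right)}} = \sqrt{478 + \sqrt{-14 + 13}} = \sqrt{478 + \sqrt{-1}} = \sqrt{478 + i}$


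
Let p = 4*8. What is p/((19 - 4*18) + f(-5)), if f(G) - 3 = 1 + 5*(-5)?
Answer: -16/37 ≈ -0.43243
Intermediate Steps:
f(G) = -21 (f(G) = 3 + (1 + 5*(-5)) = 3 + (1 - 25) = 3 - 24 = -21)
p = 32
p/((19 - 4*18) + f(-5)) = 32/((19 - 4*18) - 21) = 32/((19 - 72) - 21) = 32/(-53 - 21) = 32/(-74) = -1/74*32 = -16/37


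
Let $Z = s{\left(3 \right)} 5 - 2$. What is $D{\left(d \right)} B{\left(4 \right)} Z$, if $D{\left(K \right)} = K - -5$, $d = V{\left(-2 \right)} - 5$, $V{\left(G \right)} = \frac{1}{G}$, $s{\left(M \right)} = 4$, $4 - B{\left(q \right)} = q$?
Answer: $0$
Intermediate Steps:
$B{\left(q \right)} = 4 - q$
$Z = 18$ ($Z = 4 \cdot 5 - 2 = 20 - 2 = 18$)
$d = - \frac{11}{2}$ ($d = \frac{1}{-2} - 5 = - \frac{1}{2} - 5 = - \frac{11}{2} \approx -5.5$)
$D{\left(K \right)} = 5 + K$ ($D{\left(K \right)} = K + 5 = 5 + K$)
$D{\left(d \right)} B{\left(4 \right)} Z = \left(5 - \frac{11}{2}\right) \left(4 - 4\right) 18 = - \frac{4 - 4}{2} \cdot 18 = \left(- \frac{1}{2}\right) 0 \cdot 18 = 0 \cdot 18 = 0$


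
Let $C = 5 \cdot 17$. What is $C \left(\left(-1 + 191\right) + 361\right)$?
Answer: $46835$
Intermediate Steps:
$C = 85$
$C \left(\left(-1 + 191\right) + 361\right) = 85 \left(\left(-1 + 191\right) + 361\right) = 85 \left(190 + 361\right) = 85 \cdot 551 = 46835$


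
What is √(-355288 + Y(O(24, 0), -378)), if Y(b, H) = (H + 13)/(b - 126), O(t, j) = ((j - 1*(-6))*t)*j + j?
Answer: I*√626722922/42 ≈ 596.06*I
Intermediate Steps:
O(t, j) = j + j*t*(6 + j) (O(t, j) = ((j + 6)*t)*j + j = ((6 + j)*t)*j + j = (t*(6 + j))*j + j = j*t*(6 + j) + j = j + j*t*(6 + j))
Y(b, H) = (13 + H)/(-126 + b)
√(-355288 + Y(O(24, 0), -378)) = √(-355288 + (13 - 378)/(-126 + 0*(1 + 6*24 + 0*24))) = √(-355288 - 365/(-126 + 0*(1 + 144 + 0))) = √(-355288 - 365/(-126 + 0*145)) = √(-355288 - 365/(-126 + 0)) = √(-355288 - 365/(-126)) = √(-355288 - 1/126*(-365)) = √(-355288 + 365/126) = √(-44765923/126) = I*√626722922/42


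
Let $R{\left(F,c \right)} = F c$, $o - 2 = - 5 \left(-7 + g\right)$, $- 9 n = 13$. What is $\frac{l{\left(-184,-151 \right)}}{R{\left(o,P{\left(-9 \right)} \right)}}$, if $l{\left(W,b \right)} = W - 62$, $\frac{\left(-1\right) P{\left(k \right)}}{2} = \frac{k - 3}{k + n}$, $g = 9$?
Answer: $- \frac{1927}{144} \approx -13.382$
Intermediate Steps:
$n = - \frac{13}{9}$ ($n = \left(- \frac{1}{9}\right) 13 = - \frac{13}{9} \approx -1.4444$)
$P{\left(k \right)} = - \frac{2 \left(-3 + k\right)}{- \frac{13}{9} + k}$ ($P{\left(k \right)} = - 2 \frac{k - 3}{k - \frac{13}{9}} = - 2 \frac{-3 + k}{- \frac{13}{9} + k} = - \frac{2 \left(-3 + k\right)}{- \frac{13}{9} + k}$)
$l{\left(W,b \right)} = -62 + W$
$o = -8$ ($o = 2 - 5 \left(-7 + 9\right) = 2 - 10 = -8$)
$\frac{l{\left(-184,-151 \right)}}{R{\left(o,P{\left(-9 \right)} \right)}} = \frac{-62 - 184}{\left(-8\right) \frac{18 \left(3 - -9\right)}{-13 + 9 \left(-9\right)}} = - \frac{246}{\left(-8\right) \frac{18 \left(3 + 9\right)}{-13 - 81}} = - \frac{246}{\left(-8\right) 18 \frac{1}{-94} \cdot 12} = - \frac{246}{\left(-8\right) 18 \left(- \frac{1}{94}\right) 12} = - \frac{246}{\left(-8\right) \left(- \frac{108}{47}\right)} = - \frac{246}{\frac{864}{47}} = \left(-246\right) \frac{47}{864} = - \frac{1927}{144}$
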